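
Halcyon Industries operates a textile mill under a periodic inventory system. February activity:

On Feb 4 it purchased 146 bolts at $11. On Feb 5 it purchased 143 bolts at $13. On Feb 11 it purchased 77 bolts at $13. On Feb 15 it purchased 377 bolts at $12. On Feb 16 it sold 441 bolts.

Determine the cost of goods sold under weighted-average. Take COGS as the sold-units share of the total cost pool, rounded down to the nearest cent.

Feb 16, sell 441: 441/743 × $8,990.00 → $5,335.92
Ending inventory (cost pool remaining) = $3,654.08

COGS = $5,335.92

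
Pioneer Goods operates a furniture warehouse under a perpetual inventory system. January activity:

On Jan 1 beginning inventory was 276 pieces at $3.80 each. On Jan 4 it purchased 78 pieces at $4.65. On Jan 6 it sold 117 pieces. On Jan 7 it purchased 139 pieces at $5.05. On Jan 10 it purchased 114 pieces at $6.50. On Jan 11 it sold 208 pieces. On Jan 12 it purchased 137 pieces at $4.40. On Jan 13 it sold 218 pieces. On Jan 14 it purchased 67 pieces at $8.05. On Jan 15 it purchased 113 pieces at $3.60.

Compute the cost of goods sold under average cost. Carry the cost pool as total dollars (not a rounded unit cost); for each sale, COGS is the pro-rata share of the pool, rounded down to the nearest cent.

COGS = $2,508.81

After Jan 1: 276 on hand, pool $1,048.80 (≈ $3.8000 each)
After Jan 4: 354 on hand, pool $1,411.50 (≈ $3.9873 each)
Jan 6, sell 117: 117/354 × $1,411.50 → $466.51
After Jan 7: 376 on hand, pool $1,646.94 (≈ $4.3802 each)
After Jan 10: 490 on hand, pool $2,387.94 (≈ $4.8733 each)
Jan 11, sell 208: 208/490 × $2,387.94 → $1,013.65
After Jan 12: 419 on hand, pool $1,977.09 (≈ $4.7186 each)
Jan 13, sell 218: 218/419 × $1,977.09 → $1,028.65
After Jan 14: 268 on hand, pool $1,487.79 (≈ $5.5515 each)
After Jan 15: 381 on hand, pool $1,894.59 (≈ $4.9727 each)
Total COGS = $466.51 + $1,013.65 + $1,028.65 = $2,508.81
Ending inventory (cost pool remaining) = $1,894.59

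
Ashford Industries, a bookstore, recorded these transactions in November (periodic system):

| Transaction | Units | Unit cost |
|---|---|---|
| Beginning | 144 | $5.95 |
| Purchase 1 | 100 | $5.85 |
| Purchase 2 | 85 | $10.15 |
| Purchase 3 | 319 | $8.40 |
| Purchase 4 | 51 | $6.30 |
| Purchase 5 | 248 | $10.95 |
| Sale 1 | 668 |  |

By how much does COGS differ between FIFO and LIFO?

FIFO COGS: 144 @ $5.95 + 100 @ $5.85 + 85 @ $10.15 + 319 @ $8.40 + 20 @ $6.30 = $5,110.15
LIFO COGS: 248 @ $10.95 + 51 @ $6.30 + 319 @ $8.40 + 50 @ $10.15 = $6,224.00
Difference = |$5,110.15 − $6,224.00| = $1,113.85

$1,113.85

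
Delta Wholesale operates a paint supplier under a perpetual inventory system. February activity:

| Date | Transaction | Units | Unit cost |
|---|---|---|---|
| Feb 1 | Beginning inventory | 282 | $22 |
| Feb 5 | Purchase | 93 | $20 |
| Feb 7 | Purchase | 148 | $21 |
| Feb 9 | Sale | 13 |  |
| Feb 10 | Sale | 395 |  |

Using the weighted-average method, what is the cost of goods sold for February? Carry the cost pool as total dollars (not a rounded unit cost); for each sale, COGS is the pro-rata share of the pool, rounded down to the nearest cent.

COGS = $8,715.43

After Feb 1: 282 on hand, pool $6,204.00 (≈ $22.0000 each)
After Feb 5: 375 on hand, pool $8,064.00 (≈ $21.5040 each)
After Feb 7: 523 on hand, pool $11,172.00 (≈ $21.3614 each)
Feb 9, sell 13: 13/523 × $11,172.00 → $277.69
Feb 10, sell 395: 395/510 × $10,894.31 → $8,437.74
Total COGS = $277.69 + $8,437.74 = $8,715.43
Ending inventory (cost pool remaining) = $2,456.57
Check: goods available $11,172.00 = COGS $8,715.43 + ending $2,456.57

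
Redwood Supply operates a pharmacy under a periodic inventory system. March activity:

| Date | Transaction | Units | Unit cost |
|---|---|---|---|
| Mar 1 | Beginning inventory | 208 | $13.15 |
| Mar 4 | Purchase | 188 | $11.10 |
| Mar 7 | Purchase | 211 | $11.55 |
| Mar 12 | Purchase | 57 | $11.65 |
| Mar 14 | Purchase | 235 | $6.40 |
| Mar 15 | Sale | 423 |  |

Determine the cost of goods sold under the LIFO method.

Mar 15, 423 sold [LIFO — newest first]: 235 @ $6.40 + 57 @ $11.65 + 131 @ $11.55 = $3,681.10
Ending inventory: 208 @ $13.15 + 188 @ $11.10 + 80 @ $11.55 = $5,746.00

COGS = $3,681.10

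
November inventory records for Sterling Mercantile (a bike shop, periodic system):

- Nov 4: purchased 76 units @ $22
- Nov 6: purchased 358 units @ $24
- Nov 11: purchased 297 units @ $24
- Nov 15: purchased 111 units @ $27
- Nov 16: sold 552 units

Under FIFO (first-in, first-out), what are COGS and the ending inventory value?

Nov 16, 552 sold [FIFO — oldest first]: 76 @ $22 + 358 @ $24 + 118 @ $24 = $13,096
Ending inventory: 179 @ $24 + 111 @ $27 = $7,293
Check: goods available $20,389 = COGS $13,096 + ending $7,293

COGS = $13,096; ending inventory = $7,293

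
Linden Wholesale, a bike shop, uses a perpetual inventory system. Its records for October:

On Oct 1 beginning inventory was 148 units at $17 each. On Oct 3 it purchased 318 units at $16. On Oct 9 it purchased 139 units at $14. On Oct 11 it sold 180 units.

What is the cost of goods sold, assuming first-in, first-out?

COGS = $3,028

Oct 11, 180 sold [FIFO — oldest first]: 148 @ $17 + 32 @ $16 = $3,028
Ending inventory: 286 @ $16 + 139 @ $14 = $6,522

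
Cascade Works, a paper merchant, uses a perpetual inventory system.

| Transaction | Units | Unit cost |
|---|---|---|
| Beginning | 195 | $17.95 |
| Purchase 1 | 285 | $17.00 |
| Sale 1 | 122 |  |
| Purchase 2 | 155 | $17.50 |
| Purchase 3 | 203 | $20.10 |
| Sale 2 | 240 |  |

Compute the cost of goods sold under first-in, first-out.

COGS = $6,339.25

Sale 1 (122) [FIFO — oldest first]: 122 @ $17.95 = $2,189.90
Sale 2 (240) [FIFO — oldest first]: 73 @ $17.95 + 167 @ $17.00 = $4,149.35
Total COGS = $2,189.90 + $4,149.35 = $6,339.25
Ending inventory: 118 @ $17.00 + 155 @ $17.50 + 203 @ $20.10 = $8,798.80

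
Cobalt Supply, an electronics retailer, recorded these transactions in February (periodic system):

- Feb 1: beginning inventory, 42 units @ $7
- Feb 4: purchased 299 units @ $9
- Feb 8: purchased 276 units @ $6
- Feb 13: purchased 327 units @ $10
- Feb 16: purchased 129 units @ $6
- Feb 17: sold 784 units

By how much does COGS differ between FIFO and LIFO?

FIFO COGS: 42 @ $7 + 299 @ $9 + 276 @ $6 + 167 @ $10 = $6,311
LIFO COGS: 129 @ $6 + 327 @ $10 + 276 @ $6 + 52 @ $9 = $6,168
Difference = |$6,311 − $6,168| = $143

$143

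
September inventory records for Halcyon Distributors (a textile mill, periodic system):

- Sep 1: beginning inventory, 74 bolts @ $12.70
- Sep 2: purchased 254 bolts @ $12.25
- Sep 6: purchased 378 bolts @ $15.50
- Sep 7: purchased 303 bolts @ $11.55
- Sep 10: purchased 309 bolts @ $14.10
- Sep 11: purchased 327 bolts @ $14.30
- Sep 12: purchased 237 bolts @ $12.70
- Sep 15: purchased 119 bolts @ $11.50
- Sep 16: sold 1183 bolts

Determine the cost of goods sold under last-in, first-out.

COGS = $15,617.45

Sep 16, 1183 sold [LIFO — newest first]: 119 @ $11.50 + 237 @ $12.70 + 327 @ $14.30 + 309 @ $14.10 + 191 @ $11.55 = $15,617.45
Ending inventory: 74 @ $12.70 + 254 @ $12.25 + 378 @ $15.50 + 112 @ $11.55 = $11,203.90
Check: goods available $26,821.35 = COGS $15,617.45 + ending $11,203.90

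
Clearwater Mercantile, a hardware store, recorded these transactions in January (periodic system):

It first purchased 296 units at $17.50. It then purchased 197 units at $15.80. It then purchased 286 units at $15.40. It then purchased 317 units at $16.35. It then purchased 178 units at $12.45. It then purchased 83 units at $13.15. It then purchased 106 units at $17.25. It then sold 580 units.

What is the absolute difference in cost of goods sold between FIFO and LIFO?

$1,013.80

FIFO COGS: 296 @ $17.50 + 197 @ $15.80 + 87 @ $15.40 = $9,632.40
LIFO COGS: 106 @ $17.25 + 83 @ $13.15 + 178 @ $12.45 + 213 @ $16.35 = $8,618.60
Difference = |$9,632.40 − $8,618.60| = $1,013.80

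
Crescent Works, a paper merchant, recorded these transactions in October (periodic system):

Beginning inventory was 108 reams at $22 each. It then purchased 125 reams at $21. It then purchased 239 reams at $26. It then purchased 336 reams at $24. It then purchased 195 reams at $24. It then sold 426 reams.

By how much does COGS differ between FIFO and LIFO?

FIFO COGS: 108 @ $22 + 125 @ $21 + 193 @ $26 = $10,019
LIFO COGS: 195 @ $24 + 231 @ $24 = $10,224
Difference = |$10,019 − $10,224| = $205

$205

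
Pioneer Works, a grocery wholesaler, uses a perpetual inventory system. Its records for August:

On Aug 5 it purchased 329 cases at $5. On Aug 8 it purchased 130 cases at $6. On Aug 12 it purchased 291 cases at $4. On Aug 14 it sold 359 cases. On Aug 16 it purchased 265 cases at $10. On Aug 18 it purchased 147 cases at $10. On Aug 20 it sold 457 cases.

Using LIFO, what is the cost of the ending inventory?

Aug 14, 359 sold [LIFO — newest first]: 291 @ $4 + 68 @ $6 = $1,572
Aug 20, 457 sold [LIFO — newest first]: 147 @ $10 + 265 @ $10 + 45 @ $6 = $4,390
Total COGS = $1,572 + $4,390 = $5,962
Ending inventory: 329 @ $5 + 17 @ $6 = $1,747

Ending inventory = $1,747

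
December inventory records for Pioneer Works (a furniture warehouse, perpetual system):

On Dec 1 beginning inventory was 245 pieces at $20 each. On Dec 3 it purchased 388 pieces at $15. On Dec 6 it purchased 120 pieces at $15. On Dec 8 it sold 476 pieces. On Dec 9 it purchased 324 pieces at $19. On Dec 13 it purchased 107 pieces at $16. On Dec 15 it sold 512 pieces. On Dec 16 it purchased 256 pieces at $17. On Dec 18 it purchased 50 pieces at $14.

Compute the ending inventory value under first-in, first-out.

Ending inventory = $8,455

Dec 8, 476 sold [FIFO — oldest first]: 245 @ $20 + 231 @ $15 = $8,365
Dec 15, 512 sold [FIFO — oldest first]: 157 @ $15 + 120 @ $15 + 235 @ $19 = $8,620
Total COGS = $8,365 + $8,620 = $16,985
Ending inventory: 89 @ $19 + 107 @ $16 + 256 @ $17 + 50 @ $14 = $8,455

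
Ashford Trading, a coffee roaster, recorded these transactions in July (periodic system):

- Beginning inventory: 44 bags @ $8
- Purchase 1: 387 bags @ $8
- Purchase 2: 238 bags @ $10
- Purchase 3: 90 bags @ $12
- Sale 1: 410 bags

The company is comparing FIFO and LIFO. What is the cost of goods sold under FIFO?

COGS = $3,280

FIFO COGS: 44 @ $8 + 366 @ $8 = $3,280
LIFO COGS: 90 @ $12 + 238 @ $10 + 82 @ $8 = $4,116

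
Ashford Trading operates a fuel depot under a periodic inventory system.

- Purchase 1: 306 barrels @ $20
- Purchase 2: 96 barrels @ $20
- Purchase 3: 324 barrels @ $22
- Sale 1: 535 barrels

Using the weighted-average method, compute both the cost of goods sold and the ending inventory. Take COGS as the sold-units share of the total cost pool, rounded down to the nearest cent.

Sale 1, sell 535: 535/726 × $15,168.00 → $11,177.52
Ending inventory (cost pool remaining) = $3,990.48
Check: goods available $15,168.00 = COGS $11,177.52 + ending $3,990.48

COGS = $11,177.52; ending inventory = $3,990.48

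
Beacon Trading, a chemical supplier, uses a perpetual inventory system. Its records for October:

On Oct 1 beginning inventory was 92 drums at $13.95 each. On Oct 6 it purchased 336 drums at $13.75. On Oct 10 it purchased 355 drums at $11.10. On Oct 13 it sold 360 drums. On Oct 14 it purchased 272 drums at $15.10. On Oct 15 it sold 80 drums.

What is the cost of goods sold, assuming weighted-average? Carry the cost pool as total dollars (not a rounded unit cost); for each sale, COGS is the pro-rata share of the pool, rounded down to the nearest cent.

After Oct 1: 92 on hand, pool $1,283.40 (≈ $13.9500 each)
After Oct 6: 428 on hand, pool $5,903.40 (≈ $13.7930 each)
After Oct 10: 783 on hand, pool $9,843.90 (≈ $12.5720 each)
Oct 13, sell 360: 360/783 × $9,843.90 → $4,525.93
After Oct 14: 695 on hand, pool $9,425.17 (≈ $13.5614 each)
Oct 15, sell 80: 80/695 × $9,425.17 → $1,084.91
Total COGS = $4,525.93 + $1,084.91 = $5,610.84
Ending inventory (cost pool remaining) = $8,340.26

COGS = $5,610.84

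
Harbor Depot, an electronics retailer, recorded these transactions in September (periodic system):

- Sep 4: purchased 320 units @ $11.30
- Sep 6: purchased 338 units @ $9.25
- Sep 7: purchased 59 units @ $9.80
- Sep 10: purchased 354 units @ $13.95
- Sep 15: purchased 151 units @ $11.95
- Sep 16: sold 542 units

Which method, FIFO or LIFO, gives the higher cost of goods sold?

LIFO

FIFO COGS: 320 @ $11.30 + 222 @ $9.25 = $5,669.50
LIFO COGS: 151 @ $11.95 + 354 @ $13.95 + 37 @ $9.80 = $7,105.35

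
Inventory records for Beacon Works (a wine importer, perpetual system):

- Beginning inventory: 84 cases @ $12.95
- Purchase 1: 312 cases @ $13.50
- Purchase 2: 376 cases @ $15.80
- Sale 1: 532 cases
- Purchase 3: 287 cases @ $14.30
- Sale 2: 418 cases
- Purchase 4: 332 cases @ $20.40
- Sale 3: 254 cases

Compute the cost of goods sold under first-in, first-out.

COGS = $18,302.70

Sale 1 (532) [FIFO — oldest first]: 84 @ $12.95 + 312 @ $13.50 + 136 @ $15.80 = $7,448.60
Sale 2 (418) [FIFO — oldest first]: 240 @ $15.80 + 178 @ $14.30 = $6,337.40
Sale 3 (254) [FIFO — oldest first]: 109 @ $14.30 + 145 @ $20.40 = $4,516.70
Total COGS = $7,448.60 + $6,337.40 + $4,516.70 = $18,302.70
Ending inventory: 187 @ $20.40 = $3,814.80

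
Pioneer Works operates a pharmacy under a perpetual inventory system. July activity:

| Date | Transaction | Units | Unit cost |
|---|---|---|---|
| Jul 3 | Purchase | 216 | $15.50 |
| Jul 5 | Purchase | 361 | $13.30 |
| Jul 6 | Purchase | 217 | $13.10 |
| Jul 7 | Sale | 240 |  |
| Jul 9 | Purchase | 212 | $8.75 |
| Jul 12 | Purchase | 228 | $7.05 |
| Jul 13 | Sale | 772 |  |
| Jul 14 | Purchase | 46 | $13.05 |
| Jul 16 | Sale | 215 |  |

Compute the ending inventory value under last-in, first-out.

Jul 7, 240 sold [LIFO — newest first]: 217 @ $13.10 + 23 @ $13.30 = $3,148.60
Jul 13, 772 sold [LIFO — newest first]: 228 @ $7.05 + 212 @ $8.75 + 332 @ $13.30 = $7,878.00
Jul 16, 215 sold [LIFO — newest first]: 46 @ $13.05 + 6 @ $13.30 + 163 @ $15.50 = $3,206.60
Total COGS = $3,148.60 + $7,878.00 + $3,206.60 = $14,233.20
Ending inventory: 53 @ $15.50 = $821.50

Ending inventory = $821.50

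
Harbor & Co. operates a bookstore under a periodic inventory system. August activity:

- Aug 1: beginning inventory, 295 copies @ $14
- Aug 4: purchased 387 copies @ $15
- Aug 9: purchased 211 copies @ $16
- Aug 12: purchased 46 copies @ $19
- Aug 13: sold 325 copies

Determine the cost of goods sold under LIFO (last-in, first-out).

Aug 13, 325 sold [LIFO — newest first]: 46 @ $19 + 211 @ $16 + 68 @ $15 = $5,270
Ending inventory: 295 @ $14 + 319 @ $15 = $8,915
Check: goods available $14,185 = COGS $5,270 + ending $8,915

COGS = $5,270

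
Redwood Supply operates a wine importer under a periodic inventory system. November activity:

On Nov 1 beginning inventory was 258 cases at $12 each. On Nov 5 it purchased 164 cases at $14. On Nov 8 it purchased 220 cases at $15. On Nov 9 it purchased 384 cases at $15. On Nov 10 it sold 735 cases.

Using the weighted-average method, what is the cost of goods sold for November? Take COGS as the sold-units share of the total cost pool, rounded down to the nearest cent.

Nov 10, sell 735: 735/1026 × $14,452.00 → $10,353.04
Ending inventory (cost pool remaining) = $4,098.96
Check: goods available $14,452.00 = COGS $10,353.04 + ending $4,098.96

COGS = $10,353.04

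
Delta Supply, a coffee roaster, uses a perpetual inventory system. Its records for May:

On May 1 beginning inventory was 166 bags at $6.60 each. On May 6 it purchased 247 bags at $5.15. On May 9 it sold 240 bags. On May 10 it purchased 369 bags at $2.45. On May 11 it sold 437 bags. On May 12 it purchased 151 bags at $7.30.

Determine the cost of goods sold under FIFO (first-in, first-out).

May 9, 240 sold [FIFO — oldest first]: 166 @ $6.60 + 74 @ $5.15 = $1,476.70
May 11, 437 sold [FIFO — oldest first]: 173 @ $5.15 + 264 @ $2.45 = $1,537.75
Total COGS = $1,476.70 + $1,537.75 = $3,014.45
Ending inventory: 105 @ $2.45 + 151 @ $7.30 = $1,359.55

COGS = $3,014.45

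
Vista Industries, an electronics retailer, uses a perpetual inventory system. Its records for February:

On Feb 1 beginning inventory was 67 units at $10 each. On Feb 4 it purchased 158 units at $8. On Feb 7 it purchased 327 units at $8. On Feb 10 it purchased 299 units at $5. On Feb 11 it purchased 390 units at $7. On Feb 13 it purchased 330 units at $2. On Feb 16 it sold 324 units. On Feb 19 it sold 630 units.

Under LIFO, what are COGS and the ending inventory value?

COGS = $4,560; ending inventory = $4,875

Feb 16, 324 sold [LIFO — newest first]: 324 @ $2 = $648
Feb 19, 630 sold [LIFO — newest first]: 6 @ $2 + 390 @ $7 + 234 @ $5 = $3,912
Total COGS = $648 + $3,912 = $4,560
Ending inventory: 67 @ $10 + 158 @ $8 + 327 @ $8 + 65 @ $5 = $4,875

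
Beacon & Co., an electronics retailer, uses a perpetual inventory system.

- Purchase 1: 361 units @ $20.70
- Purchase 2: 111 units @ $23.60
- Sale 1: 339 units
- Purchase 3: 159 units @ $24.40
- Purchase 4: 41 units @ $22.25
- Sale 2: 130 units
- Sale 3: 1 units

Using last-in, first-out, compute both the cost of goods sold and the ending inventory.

COGS = $10,447.45; ending inventory = $4,436.70

Sale 1 (339) [LIFO — newest first]: 111 @ $23.60 + 228 @ $20.70 = $7,339.20
Sale 2 (130) [LIFO — newest first]: 41 @ $22.25 + 89 @ $24.40 = $3,083.85
Sale 3 (1) [LIFO — newest first]: 1 @ $24.40 = $24.40
Total COGS = $7,339.20 + $3,083.85 + $24.40 = $10,447.45
Ending inventory: 133 @ $20.70 + 69 @ $24.40 = $4,436.70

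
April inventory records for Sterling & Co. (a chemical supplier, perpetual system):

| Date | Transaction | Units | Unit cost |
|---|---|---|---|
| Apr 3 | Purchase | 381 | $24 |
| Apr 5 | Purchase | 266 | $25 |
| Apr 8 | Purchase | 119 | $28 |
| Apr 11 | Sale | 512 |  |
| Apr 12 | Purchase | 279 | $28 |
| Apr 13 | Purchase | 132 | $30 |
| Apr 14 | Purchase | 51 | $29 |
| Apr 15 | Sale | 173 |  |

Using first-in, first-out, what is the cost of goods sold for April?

COGS = $16,858

Apr 11, 512 sold [FIFO — oldest first]: 381 @ $24 + 131 @ $25 = $12,419
Apr 15, 173 sold [FIFO — oldest first]: 135 @ $25 + 38 @ $28 = $4,439
Total COGS = $12,419 + $4,439 = $16,858
Ending inventory: 81 @ $28 + 279 @ $28 + 132 @ $30 + 51 @ $29 = $15,519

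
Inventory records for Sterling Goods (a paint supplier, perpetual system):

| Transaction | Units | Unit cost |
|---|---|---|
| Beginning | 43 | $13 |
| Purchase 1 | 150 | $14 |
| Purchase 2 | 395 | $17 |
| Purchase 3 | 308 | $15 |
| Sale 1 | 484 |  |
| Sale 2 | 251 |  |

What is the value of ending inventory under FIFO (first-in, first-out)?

Ending inventory = $2,415

Sale 1 (484) [FIFO — oldest first]: 43 @ $13 + 150 @ $14 + 291 @ $17 = $7,606
Sale 2 (251) [FIFO — oldest first]: 104 @ $17 + 147 @ $15 = $3,973
Total COGS = $7,606 + $3,973 = $11,579
Ending inventory: 161 @ $15 = $2,415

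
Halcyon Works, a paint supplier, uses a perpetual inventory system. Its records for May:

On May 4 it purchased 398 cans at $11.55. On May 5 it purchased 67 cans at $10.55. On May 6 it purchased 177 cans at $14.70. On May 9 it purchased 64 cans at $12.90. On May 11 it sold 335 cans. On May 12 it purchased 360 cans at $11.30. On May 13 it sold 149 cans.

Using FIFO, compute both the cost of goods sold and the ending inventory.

May 11, 335 sold [FIFO — oldest first]: 335 @ $11.55 = $3,869.25
May 13, 149 sold [FIFO — oldest first]: 63 @ $11.55 + 67 @ $10.55 + 19 @ $14.70 = $1,713.80
Total COGS = $3,869.25 + $1,713.80 = $5,583.05
Ending inventory: 158 @ $14.70 + 64 @ $12.90 + 360 @ $11.30 = $7,216.20

COGS = $5,583.05; ending inventory = $7,216.20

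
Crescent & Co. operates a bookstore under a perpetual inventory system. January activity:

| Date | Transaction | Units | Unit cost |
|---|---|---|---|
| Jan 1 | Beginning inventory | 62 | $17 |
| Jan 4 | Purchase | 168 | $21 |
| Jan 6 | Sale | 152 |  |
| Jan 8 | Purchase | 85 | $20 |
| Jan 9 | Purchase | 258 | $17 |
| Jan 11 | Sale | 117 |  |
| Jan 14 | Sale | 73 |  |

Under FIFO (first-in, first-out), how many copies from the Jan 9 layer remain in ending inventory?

Jan 6, 152 sold [FIFO — oldest first]: 62 @ $17 + 90 @ $21 = $2,944
Jan 11, 117 sold [FIFO — oldest first]: 78 @ $21 + 39 @ $20 = $2,418
Jan 14, 73 sold [FIFO — oldest first]: 46 @ $20 + 27 @ $17 = $1,379
Total COGS = $2,944 + $2,418 + $1,379 = $6,741
Ending inventory: 231 @ $17 = $3,927

231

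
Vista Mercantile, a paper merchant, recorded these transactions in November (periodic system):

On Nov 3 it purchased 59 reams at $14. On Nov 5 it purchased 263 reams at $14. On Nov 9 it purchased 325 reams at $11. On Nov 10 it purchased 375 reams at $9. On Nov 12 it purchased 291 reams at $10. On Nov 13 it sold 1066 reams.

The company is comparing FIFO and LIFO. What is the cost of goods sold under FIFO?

COGS = $11,898

FIFO COGS: 59 @ $14 + 263 @ $14 + 325 @ $11 + 375 @ $9 + 44 @ $10 = $11,898
LIFO COGS: 291 @ $10 + 375 @ $9 + 325 @ $11 + 75 @ $14 = $10,910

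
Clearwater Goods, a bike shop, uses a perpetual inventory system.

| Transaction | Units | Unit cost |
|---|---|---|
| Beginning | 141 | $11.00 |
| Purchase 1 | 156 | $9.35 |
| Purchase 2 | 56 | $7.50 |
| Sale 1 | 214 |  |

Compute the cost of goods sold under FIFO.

COGS = $2,233.55

Sale 1 (214) [FIFO — oldest first]: 141 @ $11.00 + 73 @ $9.35 = $2,233.55
Ending inventory: 83 @ $9.35 + 56 @ $7.50 = $1,196.05
Check: goods available $3,429.60 = COGS $2,233.55 + ending $1,196.05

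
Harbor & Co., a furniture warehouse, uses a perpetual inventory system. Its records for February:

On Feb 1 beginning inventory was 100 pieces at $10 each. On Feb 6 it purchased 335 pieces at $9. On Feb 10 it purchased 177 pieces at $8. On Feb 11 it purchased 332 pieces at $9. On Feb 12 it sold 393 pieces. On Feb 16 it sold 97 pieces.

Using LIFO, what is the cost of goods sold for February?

Feb 12, 393 sold [LIFO — newest first]: 332 @ $9 + 61 @ $8 = $3,476
Feb 16, 97 sold [LIFO — newest first]: 97 @ $8 = $776
Total COGS = $3,476 + $776 = $4,252
Ending inventory: 100 @ $10 + 335 @ $9 + 19 @ $8 = $4,167

COGS = $4,252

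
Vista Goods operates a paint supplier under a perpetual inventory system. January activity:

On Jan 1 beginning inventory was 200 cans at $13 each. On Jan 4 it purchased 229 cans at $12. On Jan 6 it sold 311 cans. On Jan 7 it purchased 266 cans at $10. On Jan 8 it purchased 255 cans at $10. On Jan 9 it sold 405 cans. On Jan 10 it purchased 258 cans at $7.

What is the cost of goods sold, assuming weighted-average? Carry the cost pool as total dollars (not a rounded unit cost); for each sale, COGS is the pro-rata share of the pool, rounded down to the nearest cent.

COGS = $8,111.42

After Jan 1: 200 on hand, pool $2,600.00 (≈ $13.0000 each)
After Jan 4: 429 on hand, pool $5,348.00 (≈ $12.4662 each)
Jan 6, sell 311: 311/429 × $5,348.00 → $3,876.98
After Jan 7: 384 on hand, pool $4,131.02 (≈ $10.7579 each)
After Jan 8: 639 on hand, pool $6,681.02 (≈ $10.4554 each)
Jan 9, sell 405: 405/639 × $6,681.02 → $4,234.44
After Jan 10: 492 on hand, pool $4,252.58 (≈ $8.6435 each)
Total COGS = $3,876.98 + $4,234.44 = $8,111.42
Ending inventory (cost pool remaining) = $4,252.58
Check: goods available $12,364.00 = COGS $8,111.42 + ending $4,252.58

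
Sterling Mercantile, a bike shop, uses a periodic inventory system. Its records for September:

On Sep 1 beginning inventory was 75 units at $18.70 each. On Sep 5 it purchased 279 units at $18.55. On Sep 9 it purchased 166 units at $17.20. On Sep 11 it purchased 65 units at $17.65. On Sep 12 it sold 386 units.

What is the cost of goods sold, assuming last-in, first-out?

Sep 12, 386 sold [LIFO — newest first]: 65 @ $17.65 + 166 @ $17.20 + 155 @ $18.55 = $6,877.70
Ending inventory: 75 @ $18.70 + 124 @ $18.55 = $3,702.70

COGS = $6,877.70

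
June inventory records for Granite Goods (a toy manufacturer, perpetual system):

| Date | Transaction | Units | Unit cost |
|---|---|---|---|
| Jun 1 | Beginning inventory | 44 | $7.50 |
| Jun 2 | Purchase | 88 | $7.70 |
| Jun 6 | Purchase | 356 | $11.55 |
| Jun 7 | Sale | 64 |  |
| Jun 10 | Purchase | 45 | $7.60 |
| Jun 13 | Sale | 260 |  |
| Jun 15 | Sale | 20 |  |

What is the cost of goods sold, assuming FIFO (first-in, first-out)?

COGS = $3,456.20

Jun 7, 64 sold [FIFO — oldest first]: 44 @ $7.50 + 20 @ $7.70 = $484.00
Jun 13, 260 sold [FIFO — oldest first]: 68 @ $7.70 + 192 @ $11.55 = $2,741.20
Jun 15, 20 sold [FIFO — oldest first]: 20 @ $11.55 = $231.00
Total COGS = $484.00 + $2,741.20 + $231.00 = $3,456.20
Ending inventory: 144 @ $11.55 + 45 @ $7.60 = $2,005.20
Check: goods available $5,461.40 = COGS $3,456.20 + ending $2,005.20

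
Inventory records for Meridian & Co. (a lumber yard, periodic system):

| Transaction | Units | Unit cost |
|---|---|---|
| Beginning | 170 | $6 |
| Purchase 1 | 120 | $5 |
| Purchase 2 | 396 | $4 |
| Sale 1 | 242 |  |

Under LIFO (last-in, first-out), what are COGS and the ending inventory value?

COGS = $968; ending inventory = $2,236

Sale 1 (242) [LIFO — newest first]: 242 @ $4 = $968
Ending inventory: 170 @ $6 + 120 @ $5 + 154 @ $4 = $2,236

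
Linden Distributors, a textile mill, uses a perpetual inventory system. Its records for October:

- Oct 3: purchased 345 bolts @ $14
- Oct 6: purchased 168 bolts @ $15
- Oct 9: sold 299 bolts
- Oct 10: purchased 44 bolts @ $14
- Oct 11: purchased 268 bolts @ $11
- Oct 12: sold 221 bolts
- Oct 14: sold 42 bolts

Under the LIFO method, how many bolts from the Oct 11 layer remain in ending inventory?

Oct 9, 299 sold [LIFO — newest first]: 168 @ $15 + 131 @ $14 = $4,354
Oct 12, 221 sold [LIFO — newest first]: 221 @ $11 = $2,431
Oct 14, 42 sold [LIFO — newest first]: 42 @ $11 = $462
Total COGS = $4,354 + $2,431 + $462 = $7,247
Ending inventory: 214 @ $14 + 44 @ $14 + 5 @ $11 = $3,667

5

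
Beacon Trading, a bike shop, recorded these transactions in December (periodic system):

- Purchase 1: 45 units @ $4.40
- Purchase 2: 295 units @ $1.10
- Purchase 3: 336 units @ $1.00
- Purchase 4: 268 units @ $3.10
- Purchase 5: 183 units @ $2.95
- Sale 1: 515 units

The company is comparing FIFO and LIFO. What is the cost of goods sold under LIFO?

COGS = $1,434.65

FIFO COGS: 45 @ $4.40 + 295 @ $1.10 + 175 @ $1.00 = $697.50
LIFO COGS: 183 @ $2.95 + 268 @ $3.10 + 64 @ $1.00 = $1,434.65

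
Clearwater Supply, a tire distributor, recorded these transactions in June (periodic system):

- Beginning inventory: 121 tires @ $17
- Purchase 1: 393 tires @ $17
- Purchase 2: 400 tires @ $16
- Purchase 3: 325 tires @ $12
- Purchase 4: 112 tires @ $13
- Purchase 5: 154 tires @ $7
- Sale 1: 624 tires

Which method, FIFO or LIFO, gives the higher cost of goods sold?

FIFO

FIFO COGS: 121 @ $17 + 393 @ $17 + 110 @ $16 = $10,498
LIFO COGS: 154 @ $7 + 112 @ $13 + 325 @ $12 + 33 @ $16 = $6,962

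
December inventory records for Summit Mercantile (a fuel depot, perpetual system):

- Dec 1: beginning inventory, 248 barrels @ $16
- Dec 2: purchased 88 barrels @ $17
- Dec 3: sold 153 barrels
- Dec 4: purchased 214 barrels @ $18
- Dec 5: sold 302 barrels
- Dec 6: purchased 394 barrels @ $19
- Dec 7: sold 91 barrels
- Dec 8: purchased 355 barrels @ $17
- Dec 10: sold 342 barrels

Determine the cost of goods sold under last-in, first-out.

Dec 3, 153 sold [LIFO — newest first]: 88 @ $17 + 65 @ $16 = $2,536
Dec 5, 302 sold [LIFO — newest first]: 214 @ $18 + 88 @ $16 = $5,260
Dec 7, 91 sold [LIFO — newest first]: 91 @ $19 = $1,729
Dec 10, 342 sold [LIFO — newest first]: 342 @ $17 = $5,814
Total COGS = $2,536 + $5,260 + $1,729 + $5,814 = $15,339
Ending inventory: 95 @ $16 + 303 @ $19 + 13 @ $17 = $7,498
Check: goods available $22,837 = COGS $15,339 + ending $7,498

COGS = $15,339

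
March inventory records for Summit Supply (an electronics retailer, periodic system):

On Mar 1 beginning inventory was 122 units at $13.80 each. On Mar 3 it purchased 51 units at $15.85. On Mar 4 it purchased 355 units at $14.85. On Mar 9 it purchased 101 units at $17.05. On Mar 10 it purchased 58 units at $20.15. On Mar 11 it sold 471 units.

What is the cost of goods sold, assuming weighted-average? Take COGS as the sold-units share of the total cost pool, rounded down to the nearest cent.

COGS = $7,304.57

Mar 11, sell 471: 471/687 × $10,654.45 → $7,304.57
Ending inventory (cost pool remaining) = $3,349.88
Check: goods available $10,654.45 = COGS $7,304.57 + ending $3,349.88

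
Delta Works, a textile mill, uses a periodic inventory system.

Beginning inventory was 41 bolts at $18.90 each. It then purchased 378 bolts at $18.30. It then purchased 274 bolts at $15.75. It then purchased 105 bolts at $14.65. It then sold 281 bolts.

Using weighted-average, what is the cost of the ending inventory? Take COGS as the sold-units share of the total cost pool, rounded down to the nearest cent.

Ending inventory = $8,776.08

Sale 1, sell 281: 281/798 × $13,546.05 → $4,769.97
Ending inventory (cost pool remaining) = $8,776.08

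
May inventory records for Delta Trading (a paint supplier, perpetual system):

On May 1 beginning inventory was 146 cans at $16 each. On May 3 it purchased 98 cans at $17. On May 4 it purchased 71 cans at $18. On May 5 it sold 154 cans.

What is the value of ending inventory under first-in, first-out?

Ending inventory = $2,808

May 5, 154 sold [FIFO — oldest first]: 146 @ $16 + 8 @ $17 = $2,472
Ending inventory: 90 @ $17 + 71 @ $18 = $2,808
Check: goods available $5,280 = COGS $2,472 + ending $2,808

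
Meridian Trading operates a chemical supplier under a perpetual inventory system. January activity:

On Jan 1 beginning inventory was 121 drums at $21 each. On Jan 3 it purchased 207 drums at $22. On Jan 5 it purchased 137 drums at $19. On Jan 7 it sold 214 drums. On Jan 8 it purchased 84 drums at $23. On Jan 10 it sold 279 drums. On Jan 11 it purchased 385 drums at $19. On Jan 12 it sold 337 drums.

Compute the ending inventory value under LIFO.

Ending inventory = $2,088

Jan 7, 214 sold [LIFO — newest first]: 137 @ $19 + 77 @ $22 = $4,297
Jan 10, 279 sold [LIFO — newest first]: 84 @ $23 + 130 @ $22 + 65 @ $21 = $6,157
Jan 12, 337 sold [LIFO — newest first]: 337 @ $19 = $6,403
Total COGS = $4,297 + $6,157 + $6,403 = $16,857
Ending inventory: 56 @ $21 + 48 @ $19 = $2,088
Check: goods available $18,945 = COGS $16,857 + ending $2,088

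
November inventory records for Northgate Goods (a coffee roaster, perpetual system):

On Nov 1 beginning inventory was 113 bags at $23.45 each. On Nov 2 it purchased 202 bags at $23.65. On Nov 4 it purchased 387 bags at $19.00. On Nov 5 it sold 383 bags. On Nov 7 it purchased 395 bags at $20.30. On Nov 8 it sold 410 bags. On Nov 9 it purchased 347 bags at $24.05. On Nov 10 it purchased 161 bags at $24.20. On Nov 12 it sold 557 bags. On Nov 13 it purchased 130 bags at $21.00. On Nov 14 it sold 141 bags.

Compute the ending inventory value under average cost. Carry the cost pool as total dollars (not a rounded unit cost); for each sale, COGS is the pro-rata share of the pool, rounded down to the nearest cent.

After Nov 1: 113 on hand, pool $2,649.85 (≈ $23.4500 each)
After Nov 2: 315 on hand, pool $7,427.15 (≈ $23.5783 each)
After Nov 4: 702 on hand, pool $14,780.15 (≈ $21.0543 each)
Nov 5, sell 383: 383/702 × $14,780.15 → $8,063.81
After Nov 7: 714 on hand, pool $14,734.84 (≈ $20.6370 each)
Nov 8, sell 410: 410/714 × $14,734.84 → $8,461.18
After Nov 9: 651 on hand, pool $14,619.01 (≈ $22.4562 each)
After Nov 10: 812 on hand, pool $18,515.21 (≈ $22.8020 each)
Nov 12, sell 557: 557/812 × $18,515.21 → $12,700.70
After Nov 13: 385 on hand, pool $8,544.51 (≈ $22.1935 each)
Nov 14, sell 141: 141/385 × $8,544.51 → $3,129.28
Total COGS = $8,063.81 + $8,461.18 + $12,700.70 + $3,129.28 = $32,354.97
Ending inventory (cost pool remaining) = $5,415.23
Check: goods available $37,770.20 = COGS $32,354.97 + ending $5,415.23

Ending inventory = $5,415.23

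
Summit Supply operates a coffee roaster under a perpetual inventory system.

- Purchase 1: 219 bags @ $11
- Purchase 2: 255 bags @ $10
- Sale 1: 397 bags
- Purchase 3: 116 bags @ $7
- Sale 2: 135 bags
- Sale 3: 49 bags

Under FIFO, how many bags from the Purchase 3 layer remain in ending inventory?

Sale 1 (397) [FIFO — oldest first]: 219 @ $11 + 178 @ $10 = $4,189
Sale 2 (135) [FIFO — oldest first]: 77 @ $10 + 58 @ $7 = $1,176
Sale 3 (49) [FIFO — oldest first]: 49 @ $7 = $343
Total COGS = $4,189 + $1,176 + $343 = $5,708
Ending inventory: 9 @ $7 = $63

9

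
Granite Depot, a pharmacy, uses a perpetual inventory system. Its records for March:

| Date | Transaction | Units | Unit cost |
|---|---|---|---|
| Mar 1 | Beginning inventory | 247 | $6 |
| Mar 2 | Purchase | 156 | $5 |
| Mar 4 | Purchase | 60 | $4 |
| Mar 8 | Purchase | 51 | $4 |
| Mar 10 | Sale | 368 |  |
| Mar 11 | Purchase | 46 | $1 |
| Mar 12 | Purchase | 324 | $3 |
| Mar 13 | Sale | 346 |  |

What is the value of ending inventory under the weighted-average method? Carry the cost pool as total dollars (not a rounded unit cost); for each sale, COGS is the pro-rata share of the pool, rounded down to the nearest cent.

After Mar 1: 247 on hand, pool $1,482.00 (≈ $6.0000 each)
After Mar 2: 403 on hand, pool $2,262.00 (≈ $5.6129 each)
After Mar 4: 463 on hand, pool $2,502.00 (≈ $5.4039 each)
After Mar 8: 514 on hand, pool $2,706.00 (≈ $5.2646 each)
Mar 10, sell 368: 368/514 × $2,706.00 → $1,937.36
After Mar 11: 192 on hand, pool $814.64 (≈ $4.2429 each)
After Mar 12: 516 on hand, pool $1,786.64 (≈ $3.4625 each)
Mar 13, sell 346: 346/516 × $1,786.64 → $1,198.01
Total COGS = $1,937.36 + $1,198.01 = $3,135.37
Ending inventory (cost pool remaining) = $588.63

Ending inventory = $588.63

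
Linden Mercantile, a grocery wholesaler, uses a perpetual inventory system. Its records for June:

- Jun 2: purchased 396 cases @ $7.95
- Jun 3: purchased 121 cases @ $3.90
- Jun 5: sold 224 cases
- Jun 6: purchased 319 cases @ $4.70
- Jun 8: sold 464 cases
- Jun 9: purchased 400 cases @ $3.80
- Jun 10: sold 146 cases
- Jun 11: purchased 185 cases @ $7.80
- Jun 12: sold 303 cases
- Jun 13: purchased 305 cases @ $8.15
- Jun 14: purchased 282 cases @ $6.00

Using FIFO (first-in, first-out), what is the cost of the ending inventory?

Ending inventory = $5,996.95

Jun 5, 224 sold [FIFO — oldest first]: 224 @ $7.95 = $1,780.80
Jun 8, 464 sold [FIFO — oldest first]: 172 @ $7.95 + 121 @ $3.90 + 171 @ $4.70 = $2,643.00
Jun 10, 146 sold [FIFO — oldest first]: 146 @ $4.70 = $686.20
Jun 12, 303 sold [FIFO — oldest first]: 2 @ $4.70 + 301 @ $3.80 = $1,153.20
Total COGS = $1,780.80 + $2,643.00 + $686.20 + $1,153.20 = $6,263.20
Ending inventory: 99 @ $3.80 + 185 @ $7.80 + 305 @ $8.15 + 282 @ $6.00 = $5,996.95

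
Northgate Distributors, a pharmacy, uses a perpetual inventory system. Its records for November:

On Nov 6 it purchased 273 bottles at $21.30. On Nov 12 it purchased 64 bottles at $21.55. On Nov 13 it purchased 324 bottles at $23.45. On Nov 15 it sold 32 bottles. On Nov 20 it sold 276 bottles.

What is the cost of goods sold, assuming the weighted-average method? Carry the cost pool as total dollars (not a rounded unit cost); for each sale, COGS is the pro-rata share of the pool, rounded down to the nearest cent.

COGS = $6,892.43

After Nov 6: 273 on hand, pool $5,814.90 (≈ $21.3000 each)
After Nov 12: 337 on hand, pool $7,194.10 (≈ $21.3475 each)
After Nov 13: 661 on hand, pool $14,791.90 (≈ $22.3781 each)
Nov 15, sell 32: 32/661 × $14,791.90 → $716.09
Nov 20, sell 276: 276/629 × $14,075.81 → $6,176.34
Total COGS = $716.09 + $6,176.34 = $6,892.43
Ending inventory (cost pool remaining) = $7,899.47
Check: goods available $14,791.90 = COGS $6,892.43 + ending $7,899.47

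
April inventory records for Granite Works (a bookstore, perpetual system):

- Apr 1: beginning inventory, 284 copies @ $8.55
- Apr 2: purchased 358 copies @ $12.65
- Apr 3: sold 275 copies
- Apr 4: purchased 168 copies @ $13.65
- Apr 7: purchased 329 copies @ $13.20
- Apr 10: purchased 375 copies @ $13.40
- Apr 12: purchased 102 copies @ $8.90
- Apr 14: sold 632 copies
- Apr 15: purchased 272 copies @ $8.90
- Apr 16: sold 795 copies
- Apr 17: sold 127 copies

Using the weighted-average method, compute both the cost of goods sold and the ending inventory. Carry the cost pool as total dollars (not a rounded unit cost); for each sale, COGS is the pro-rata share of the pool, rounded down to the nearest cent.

COGS = $21,274.78; ending inventory = $671.72

After Apr 1: 284 on hand, pool $2,428.20 (≈ $8.5500 each)
After Apr 2: 642 on hand, pool $6,956.90 (≈ $10.8363 each)
Apr 3, sell 275: 275/642 × $6,956.90 → $2,979.98
After Apr 4: 535 on hand, pool $6,270.12 (≈ $11.7199 each)
After Apr 7: 864 on hand, pool $10,612.92 (≈ $12.2835 each)
After Apr 10: 1239 on hand, pool $15,637.92 (≈ $12.6214 each)
After Apr 12: 1341 on hand, pool $16,545.72 (≈ $12.3383 each)
Apr 14, sell 632: 632/1341 × $16,545.72 → $7,797.83
After Apr 15: 981 on hand, pool $11,168.69 (≈ $11.3850 each)
Apr 16, sell 795: 795/981 × $11,168.69 → $9,051.07
Apr 17, sell 127: 127/186 × $2,117.62 → $1,445.90
Total COGS = $2,979.98 + $7,797.83 + $9,051.07 + $1,445.90 = $21,274.78
Ending inventory (cost pool remaining) = $671.72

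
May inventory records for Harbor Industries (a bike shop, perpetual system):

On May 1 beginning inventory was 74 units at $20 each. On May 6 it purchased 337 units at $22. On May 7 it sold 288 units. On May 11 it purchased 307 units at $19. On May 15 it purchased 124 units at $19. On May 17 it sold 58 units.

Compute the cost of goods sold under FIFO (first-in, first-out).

May 7, 288 sold [FIFO — oldest first]: 74 @ $20 + 214 @ $22 = $6,188
May 17, 58 sold [FIFO — oldest first]: 58 @ $22 = $1,276
Total COGS = $6,188 + $1,276 = $7,464
Ending inventory: 65 @ $22 + 307 @ $19 + 124 @ $19 = $9,619

COGS = $7,464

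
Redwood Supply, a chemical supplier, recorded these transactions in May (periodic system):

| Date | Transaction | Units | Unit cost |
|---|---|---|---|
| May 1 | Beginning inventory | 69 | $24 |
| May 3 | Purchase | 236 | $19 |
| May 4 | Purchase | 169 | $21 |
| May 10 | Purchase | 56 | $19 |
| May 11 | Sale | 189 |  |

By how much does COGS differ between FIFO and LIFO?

$79

FIFO COGS: 69 @ $24 + 120 @ $19 = $3,936
LIFO COGS: 56 @ $19 + 133 @ $21 = $3,857
Difference = |$3,936 − $3,857| = $79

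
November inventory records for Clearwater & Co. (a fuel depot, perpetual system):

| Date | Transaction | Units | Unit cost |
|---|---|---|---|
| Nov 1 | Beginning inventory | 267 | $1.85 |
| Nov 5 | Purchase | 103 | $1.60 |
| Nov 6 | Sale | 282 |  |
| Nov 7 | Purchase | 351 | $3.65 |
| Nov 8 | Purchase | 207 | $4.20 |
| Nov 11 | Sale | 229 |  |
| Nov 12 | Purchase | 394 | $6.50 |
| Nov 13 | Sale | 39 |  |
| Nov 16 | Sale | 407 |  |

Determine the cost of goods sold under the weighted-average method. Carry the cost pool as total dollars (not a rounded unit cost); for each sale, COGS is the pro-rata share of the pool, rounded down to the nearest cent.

COGS = $3,547.38

After Nov 1: 267 on hand, pool $493.95 (≈ $1.8500 each)
After Nov 5: 370 on hand, pool $658.75 (≈ $1.7804 each)
Nov 6, sell 282: 282/370 × $658.75 → $502.07
After Nov 7: 439 on hand, pool $1,437.83 (≈ $3.2752 each)
After Nov 8: 646 on hand, pool $2,307.23 (≈ $3.5716 each)
Nov 11, sell 229: 229/646 × $2,307.23 → $817.88
After Nov 12: 811 on hand, pool $4,050.35 (≈ $4.9943 each)
Nov 13, sell 39: 39/811 × $4,050.35 → $194.77
Nov 16, sell 407: 407/772 × $3,855.58 → $2,032.66
Total COGS = $502.07 + $817.88 + $194.77 + $2,032.66 = $3,547.38
Ending inventory (cost pool remaining) = $1,822.92
Check: goods available $5,370.30 = COGS $3,547.38 + ending $1,822.92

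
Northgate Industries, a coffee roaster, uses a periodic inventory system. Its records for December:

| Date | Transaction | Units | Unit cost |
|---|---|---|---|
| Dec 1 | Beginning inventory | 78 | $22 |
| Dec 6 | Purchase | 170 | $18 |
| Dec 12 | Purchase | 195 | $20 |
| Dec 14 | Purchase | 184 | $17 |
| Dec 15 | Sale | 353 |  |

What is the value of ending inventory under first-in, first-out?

Dec 15, 353 sold [FIFO — oldest first]: 78 @ $22 + 170 @ $18 + 105 @ $20 = $6,876
Ending inventory: 90 @ $20 + 184 @ $17 = $4,928

Ending inventory = $4,928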